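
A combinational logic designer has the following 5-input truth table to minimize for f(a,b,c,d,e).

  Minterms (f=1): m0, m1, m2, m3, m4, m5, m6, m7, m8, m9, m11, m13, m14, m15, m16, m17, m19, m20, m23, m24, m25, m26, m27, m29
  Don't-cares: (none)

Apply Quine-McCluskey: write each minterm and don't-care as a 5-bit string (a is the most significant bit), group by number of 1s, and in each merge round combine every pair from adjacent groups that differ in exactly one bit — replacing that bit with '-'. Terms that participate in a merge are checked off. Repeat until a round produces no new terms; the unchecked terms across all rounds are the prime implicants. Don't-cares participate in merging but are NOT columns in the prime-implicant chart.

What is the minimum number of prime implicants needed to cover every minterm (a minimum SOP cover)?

8

[col 0] 00000*, 00001*, 00010*, 00011*, 00100*, 00101*, 00110*, 00111*, 01000*, 01001*, 01011*, 01101*, 01110*, 01111*, 10000*, 10001*, 10011*, 10100*, 10111*, 11000*, 11001*, 11010*, 11011*, 11101*
[col 1] -0000*, -0001*, -0011*, -0100*, -0111*, -1000*, -1001*, -1011*, -1101*, 0-000*, 0-001*, 0-011*, 0-101*, 0-110*, 0-111*, 00-00*, 00-01*, 00-10*, 00-11*, 000-0*, 000-1*, 0000-*, 0001-*, 001-0*, 001-1*, 0010-*, 0011-*, 01-01*, 01-11*, 010-1*, 0100-*, 011-1*, 0111-*, 1-000*, 1-001*, 1-011*, 10-00*, 10-11*, 100-1*, 1000-*, 11-01*, 110-0*, 110-1*, 1100-*, 1101-*
[col 2] --000*, --001*, --011*, -0-00, -0-11, -00-1*, -000-*, -1-01, -10-1*, -100-*, 0--01*, 0--11*, 0-0-1*, 0-00-*, 0-1-1*, 0-11-, 00--0*, 00--1*, 00-0-*, 00-1-*, 000--*, 001--*, 01--1*, 1-0-1*, 1-00-*, 110--
[col 3] --0-1, --00-, 0---1, 00---
Prime implicants: --0-1, --00-, -0-00, -0-11, -1-01, 0---1, 0-11-, 00---, 110--
PI chart (minterm → PIs covering it):
  0 | --00-,-0-00,00---
  1 | --0-1,--00-,0---1,00---
  2 | 00---  (sole → essential)
  3 | --0-1,-0-11,0---1,00---
  4 | -0-00,00---
  5 | 0---1,00---
  6 | 0-11-,00---
  7 | -0-11,0---1,0-11-,00---
  8 | --00-  (sole → essential)
  9 | --0-1,--00-,-1-01,0---1
  11 | --0-1,0---1
  13 | -1-01,0---1
  14 | 0-11-  (sole → essential)
  15 | 0---1,0-11-
  16 | --00-,-0-00
  17 | --0-1,--00-
  19 | --0-1,-0-11
  20 | -0-00  (sole → essential)
  23 | -0-11  (sole → essential)
  24 | --00-,110--
  25 | --0-1,--00-,-1-01,110--
  26 | 110--  (sole → essential)
  27 | --0-1,110--
  29 | -1-01  (sole → essential)
Essential prime implicants: --00-, -0-00, -0-11, -1-01, 0-11-, 00---, 110--
Petrick residual → --0-1
Minimum SOP uses 8 PIs: c'e + c'd' + b'd'e' + b'de + bd'e + a'cd + a'b' + abc'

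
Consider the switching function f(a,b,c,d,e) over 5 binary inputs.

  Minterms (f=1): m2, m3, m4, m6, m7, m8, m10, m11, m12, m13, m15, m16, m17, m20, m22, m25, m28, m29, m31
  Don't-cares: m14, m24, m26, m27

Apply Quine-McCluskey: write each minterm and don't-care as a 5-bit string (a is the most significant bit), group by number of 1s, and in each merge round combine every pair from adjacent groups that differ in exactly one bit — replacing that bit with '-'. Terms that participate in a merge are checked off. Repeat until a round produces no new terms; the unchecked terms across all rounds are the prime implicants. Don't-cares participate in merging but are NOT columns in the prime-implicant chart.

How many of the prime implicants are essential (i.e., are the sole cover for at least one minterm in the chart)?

Round 0: 00010✓ 00011✓ 00100✓ 00110✓ 00111✓ 01000✓ 01010✓ 01011✓ 01100✓ 01101✓ 01110✓ 01111✓ 10000✓ 10001✓ 10100✓ 10110✓ 11000✓ 11001✓ 11010✓ 11011✓ 11100✓ 11101✓ 11111✓
Round 1: -0100✓ -0110✓ -1000✓ -1010✓ -1011✓ -1100✓ -1101✓ -1111✓ 0-010✓ 0-011✓ 0-100✓ 0-110✓ 0-111✓ 00-10✓ 00-11✓ 0001-✓ 001-0✓ 0011-✓ 01-00✓ 01-10✓ 01-11✓ 010-0✓ 0101-✓ 011-0✓ 011-1✓ 0110-✓ 0111-✓ 1-000✓ 1-001✓ 1-100✓ 10-00✓ 1000-✓ 101-0✓ 11-00✓ 11-01✓ 11-11✓ 110-0✓ 110-1✓ 1100-✓ 1101-✓ 111-1✓ 1110-✓
Round 2: --100 -01-0 -1-00 -1-11 -10-0 -101- -11-1 -110- 0--10✓ 0--11✓ 0-01-✓ 0-1-0 0-11-✓ 00-1-✓ 01--0 01-1-✓ 011-- 1--00 1-00- 11--1 11-0- 110--
Round 3: 0--1-
PIs = {--100, -01-0, -1-00, -1-11, -10-0, -101-, -11-1, -110-, 0--1-, 0-1-0, 01--0, 011--, 1--00, 1-00-, 11--1, 11-0-, 110--}
Coverage chart:
  m2: 0--1- ←essential
  m3: 0--1- ←essential
  m4: --100,-01-0,0-1-0
  m6: -01-0,0--1-,0-1-0
  m7: 0--1- ←essential
  m8: -1-00,-10-0,01--0
  m10: -10-0,-101-,0--1-,01--0
  m11: -1-11,-101-,0--1-
  m12: --100,-1-00,-110-,0-1-0,01--0,011--
  m13: -11-1,-110-,011--
  m15: -1-11,-11-1,0--1-,011--
  m16: 1--00,1-00-
  m17: 1-00- ←essential
  m20: --100,-01-0,1--00
  m22: -01-0 ←essential
  m25: 1-00-,11--1,11-0-,110--
  m28: --100,-1-00,-110-,1--00,11-0-
  m29: -11-1,-110-,11--1,11-0-
  m31: -1-11,-11-1,11--1
Essential: -01-0, 0--1-, 1-00-

3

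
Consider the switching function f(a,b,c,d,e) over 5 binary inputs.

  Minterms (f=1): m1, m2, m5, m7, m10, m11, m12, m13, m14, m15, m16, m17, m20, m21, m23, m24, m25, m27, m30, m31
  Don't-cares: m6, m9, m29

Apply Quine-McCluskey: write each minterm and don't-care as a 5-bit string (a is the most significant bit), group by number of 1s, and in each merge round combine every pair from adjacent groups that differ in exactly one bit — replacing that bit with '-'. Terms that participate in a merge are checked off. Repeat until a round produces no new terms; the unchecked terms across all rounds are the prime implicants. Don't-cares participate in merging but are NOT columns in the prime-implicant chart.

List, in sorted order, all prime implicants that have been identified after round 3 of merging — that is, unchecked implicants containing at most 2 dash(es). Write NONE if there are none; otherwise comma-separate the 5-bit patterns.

size-2^0 implicants → 00001(✓)  00010(✓)  00101(✓)  00110(✓)  00111(✓)  01001(✓)  01010(✓)  01011(✓)  01100(✓)  01101(✓)  01110(✓)  01111(✓)  10000(✓)  10001(✓)  10100(✓)  10101(✓)  10111(✓)  11000(✓)  11001(✓)  11011(✓)  11101(✓)  11110(✓)  11111(✓)
size-2^1 implicants → -0001(✓)  -0101(✓)  -0111(✓)  -1001(✓)  -1011(✓)  -1101(✓)  -1110(✓)  -1111(✓)  0-001(✓)  0-010(✓)  0-101(✓)  0-110(✓)  0-111(✓)  00-01(✓)  00-10(✓)  001-1(✓)  0011-(✓)  01-01(✓)  01-10(✓)  01-11(✓)  010-1(✓)  0101-(✓)  011-0(✓)  011-1(✓)  0110-(✓)  0111-(✓)  1-000(✓)  1-001(✓)  1-101(✓)  1-111(✓)  10-00(✓)  10-01(✓)  1000-(✓)  101-1(✓)  1010-(✓)  11-01(✓)  11-11(✓)  110-1(✓)  1100-(✓)  111-1(✓)  1111-(✓)
size-2^2 implicants → --001(✓)  --101(✓)  --111(✓)  -0-01(✓)  -01-1(✓)  -1-01(✓)  -1-11(✓)  -10-1(✓)  -11-1(✓)  -111-  0--01(✓)  0--10  0-1-1(✓)  0-11-  01--1(✓)  01-1-  011--  1--01(✓)  1-00-  1-1-1(✓)  10-0-  11--1(✓)
size-2^3 implicants → ---01  --1-1  -1--1
Unchecked terms (primes): ---01, --1-1, -1--1, -111-, 0--10, 0-11-, 01-1-, 011--, 1-00-, 10-0-

-111-, 0--10, 0-11-, 01-1-, 011--, 1-00-, 10-0-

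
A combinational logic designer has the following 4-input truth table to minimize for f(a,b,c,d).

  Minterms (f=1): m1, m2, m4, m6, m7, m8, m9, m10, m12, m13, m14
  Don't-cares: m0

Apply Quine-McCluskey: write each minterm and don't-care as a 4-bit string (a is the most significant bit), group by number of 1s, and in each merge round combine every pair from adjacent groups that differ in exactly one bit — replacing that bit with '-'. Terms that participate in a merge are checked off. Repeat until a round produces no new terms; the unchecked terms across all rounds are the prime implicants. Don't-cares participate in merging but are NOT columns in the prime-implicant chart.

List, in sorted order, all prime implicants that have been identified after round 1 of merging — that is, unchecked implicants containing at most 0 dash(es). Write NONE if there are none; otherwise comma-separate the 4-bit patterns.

NONE

size-2^0 implicants → 0000(✓)  0001(✓)  0010(✓)  0100(✓)  0110(✓)  0111(✓)  1000(✓)  1001(✓)  1010(✓)  1100(✓)  1101(✓)  1110(✓)
size-2^1 implicants → -000(✓)  -001(✓)  -010(✓)  -100(✓)  -110(✓)  0-00(✓)  0-10(✓)  00-0(✓)  000-(✓)  01-0(✓)  011-  1-00(✓)  1-01(✓)  1-10(✓)  10-0(✓)  100-(✓)  11-0(✓)  110-(✓)
size-2^2 implicants → --00(✓)  --10(✓)  -0-0(✓)  -00-  -1-0(✓)  0--0(✓)  1--0(✓)  1-0-
size-2^3 implicants → ---0
Unchecked terms (primes): ---0, -00-, 011-, 1-0-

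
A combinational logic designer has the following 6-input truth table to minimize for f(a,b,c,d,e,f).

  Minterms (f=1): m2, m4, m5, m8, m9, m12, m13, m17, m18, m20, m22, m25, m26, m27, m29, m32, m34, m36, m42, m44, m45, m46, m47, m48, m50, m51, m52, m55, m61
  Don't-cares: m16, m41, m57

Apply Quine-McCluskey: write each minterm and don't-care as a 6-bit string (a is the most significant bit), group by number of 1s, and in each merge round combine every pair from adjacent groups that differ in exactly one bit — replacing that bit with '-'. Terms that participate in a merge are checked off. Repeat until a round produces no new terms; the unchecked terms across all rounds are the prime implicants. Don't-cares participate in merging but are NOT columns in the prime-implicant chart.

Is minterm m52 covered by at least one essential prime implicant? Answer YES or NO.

Round 0: 000010✓ 000100✓ 000101✓ 001000✓ 001001✓ 001100✓ 001101✓ 010000✓ 010001✓ 010010✓ 010100✓ 010110✓ 011001✓ 011010✓ 011011✓ 011101✓ 100000✓ 100010✓ 100100✓ 101001✓ 101010✓ 101100✓ 101101✓ 101110✓ 101111✓ 110000✓ 110010✓ 110011✓ 110100✓ 110111✓ 111001✓ 111101✓
Round 1: -00010✓ -00100✓ -01001✓ -01100✓ -01101✓ -10000✓ -10010✓ -10100✓ -11001✓ -11101✓ 0-0010✓ 0-0100✓ 0-1001✓ 0-1101✓ 00-100✓ 00-101✓ 00010-✓ 001-00✓ 001-01✓ 00100-✓ 00110-✓ 01-001 01-010 010-00✓ 010-10✓ 0100-0✓ 01000- 0101-0✓ 011-01✓ 0110-1 01101- 1-0000✓ 1-0010✓ 1-0100✓ 1-1001✓ 1-1101✓ 10-010 10-100✓ 100-00✓ 1000-0✓ 101-01✓ 101-10 1011-0✓ 1011-1✓ 10110-✓ 10111-✓ 110-00✓ 110-11 1100-0✓ 11001- 111-01✓
Round 2: --0010 --0100 --1001✓ --1101✓ -0-100 -01-01✓ -0110- -10-00 -100-0 -11-01✓ 0-1-01✓ 00-10- 001-0- 010--0 1-0-00 1-00-0 1-1-01✓ 1011--
Round 3: --1-01
PIs = {--0010, --0100, --1-01, -0-100, -0110-, -10-00, -100-0, 00-10-, 001-0-, 01-001, 01-010, 010--0, 01000-, 0110-1, 01101-, 1-0-00, 1-00-0, 10-010, 101-10, 1011--, 110-11, 11001-}
Coverage chart:
  m2: --0010 ←essential
  m4: --0100,-0-100,00-10-
  m5: 00-10- ←essential
  m8: 001-0- ←essential
  m9: --1-01,001-0-
  m12: -0-100,-0110-,00-10-,001-0-
  m13: --1-01,-0110-,00-10-,001-0-
  m17: 01-001,01000-
  m18: --0010,-100-0,01-010,010--0
  m20: --0100,-10-00,010--0
  m22: 010--0 ←essential
  m25: --1-01,01-001,0110-1
  m26: 01-010,01101-
  m27: 0110-1,01101-
  m29: --1-01 ←essential
  m32: 1-0-00,1-00-0
  m34: --0010,1-00-0,10-010
  m36: --0100,-0-100,1-0-00
  m42: 10-010,101-10
  m44: -0-100,-0110-,1011--
  m45: --1-01,-0110-,1011--
  m46: 101-10,1011--
  m47: 1011-- ←essential
  m48: -10-00,-100-0,1-0-00,1-00-0
  m50: --0010,-100-0,1-00-0,11001-
  m51: 110-11,11001-
  m52: --0100,-10-00,1-0-00
  m55: 110-11 ←essential
  m61: --1-01 ←essential
Essential: --0010, --1-01, 00-10-, 001-0-, 010--0, 1011--, 110-11

NO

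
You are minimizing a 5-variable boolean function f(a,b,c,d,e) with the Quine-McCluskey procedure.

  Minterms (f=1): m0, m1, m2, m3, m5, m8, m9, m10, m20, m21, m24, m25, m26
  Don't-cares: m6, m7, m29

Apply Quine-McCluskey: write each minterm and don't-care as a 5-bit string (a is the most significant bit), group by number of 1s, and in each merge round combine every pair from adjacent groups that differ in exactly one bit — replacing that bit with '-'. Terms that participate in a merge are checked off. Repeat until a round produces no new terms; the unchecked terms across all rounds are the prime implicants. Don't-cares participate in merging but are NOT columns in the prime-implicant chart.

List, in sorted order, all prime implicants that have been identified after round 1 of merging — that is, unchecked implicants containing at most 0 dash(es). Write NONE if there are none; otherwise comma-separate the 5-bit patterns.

[col 0] 00000*, 00001*, 00010*, 00011*, 00101*, 00110*, 00111*, 01000*, 01001*, 01010*, 10100*, 10101*, 11000*, 11001*, 11010*, 11101*
[col 1] -0101, -1000*, -1001*, -1010*, 0-000*, 0-001*, 0-010*, 00-01*, 00-10*, 00-11*, 000-0*, 000-1*, 0000-*, 0001-*, 001-1*, 0011-*, 010-0*, 0100-*, 1-101, 1010-, 11-01, 110-0*, 1100-*
[col 2] -10-0, -100-, 0-0-0, 0-00-, 00--1, 00-1-, 000--
Prime implicants: -0101, -10-0, -100-, 0-0-0, 0-00-, 00--1, 00-1-, 000--, 1-101, 1010-, 11-01

NONE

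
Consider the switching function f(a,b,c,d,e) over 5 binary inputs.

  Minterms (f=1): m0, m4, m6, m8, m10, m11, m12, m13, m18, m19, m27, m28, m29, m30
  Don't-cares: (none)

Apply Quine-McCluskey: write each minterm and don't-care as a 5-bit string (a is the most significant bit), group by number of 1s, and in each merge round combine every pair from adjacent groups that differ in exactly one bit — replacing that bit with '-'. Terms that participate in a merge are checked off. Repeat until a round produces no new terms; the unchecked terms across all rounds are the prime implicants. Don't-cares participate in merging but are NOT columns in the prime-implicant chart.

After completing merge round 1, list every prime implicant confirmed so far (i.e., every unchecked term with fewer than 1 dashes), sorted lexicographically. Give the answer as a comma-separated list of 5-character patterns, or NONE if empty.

[col 0] 00000*, 00100*, 00110*, 01000*, 01010*, 01011*, 01100*, 01101*, 10010*, 10011*, 11011*, 11100*, 11101*, 11110*
[col 1] -1011, -1100*, -1101*, 0-000*, 0-100*, 00-00*, 001-0, 01-00*, 010-0, 0101-, 0110-*, 1-011, 1001-, 111-0, 1110-*
[col 2] -110-, 0--00
Prime implicants: -1011, -110-, 0--00, 001-0, 010-0, 0101-, 1-011, 1001-, 111-0

NONE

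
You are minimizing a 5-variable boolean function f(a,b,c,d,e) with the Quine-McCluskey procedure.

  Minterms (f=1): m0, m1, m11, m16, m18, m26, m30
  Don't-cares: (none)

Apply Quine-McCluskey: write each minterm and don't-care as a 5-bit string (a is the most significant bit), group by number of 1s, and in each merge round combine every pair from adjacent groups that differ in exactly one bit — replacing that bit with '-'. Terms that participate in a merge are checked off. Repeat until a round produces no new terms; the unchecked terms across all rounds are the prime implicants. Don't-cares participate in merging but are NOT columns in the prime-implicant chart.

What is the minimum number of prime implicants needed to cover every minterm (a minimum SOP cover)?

size-2^0 implicants → 00000(✓)  00001(✓)  01011  10000(✓)  10010(✓)  11010(✓)  11110(✓)
size-2^1 implicants → -0000  0000-  1-010  100-0  11-10
Unchecked terms (primes): -0000, 0000-, 01011, 1-010, 100-0, 11-10
Minterm coverage:
  m0 ⊆ -0000,0000-
  m1 ⊆ 0000- [E]
  m11 ⊆ 01011 [E]
  m16 ⊆ -0000,100-0
  m18 ⊆ 1-010,100-0
  m26 ⊆ 1-010,11-10
  m30 ⊆ 11-10 [E]
E = {0000-, 01011, 11-10}
Petrick residual → 100-0
Cover = a'b'c'd' + a'bc'de + ab'c'e' + abde'  |cover|=4

4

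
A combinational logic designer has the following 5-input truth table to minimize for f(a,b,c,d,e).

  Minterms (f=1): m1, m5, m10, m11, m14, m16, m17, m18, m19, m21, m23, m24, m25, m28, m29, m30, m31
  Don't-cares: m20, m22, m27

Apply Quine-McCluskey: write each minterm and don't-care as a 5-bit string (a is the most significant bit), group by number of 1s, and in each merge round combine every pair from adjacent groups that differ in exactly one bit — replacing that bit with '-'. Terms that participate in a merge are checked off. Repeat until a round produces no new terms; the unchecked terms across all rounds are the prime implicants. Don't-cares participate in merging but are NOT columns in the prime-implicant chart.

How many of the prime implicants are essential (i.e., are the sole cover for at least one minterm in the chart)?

3

[col 0] 00001*, 00101*, 01010*, 01011*, 01110*, 10000*, 10001*, 10010*, 10011*, 10100*, 10101*, 10110*, 10111*, 11000*, 11001*, 11011*, 11100*, 11101*, 11110*, 11111*
[col 1] -0001*, -0101*, -1011, -1110, 00-01*, 01-10, 0101-, 1-000*, 1-001*, 1-011*, 1-100*, 1-101*, 1-110*, 1-111*, 10-00*, 10-01*, 10-10*, 10-11*, 100-0*, 100-1*, 1000-*, 1001-*, 101-0*, 101-1*, 1010-*, 1011-*, 11-00*, 11-01*, 11-11*, 110-1*, 1100-*, 111-0*, 111-1*, 1110-*, 1111-*
[col 2] -0-01, 1--00*, 1--01*, 1--11*, 1-0-1*, 1-00-*, 1-1-0*, 1-1-1*, 1-10-*, 1-11-*, 10--0*, 10--1*, 10-0-*, 10-1-*, 100--*, 101--*, 11--1*, 11-0-*, 111--*
[col 3] 1---1, 1--0-, 1-1--, 10---
Prime implicants: -0-01, -1011, -1110, 01-10, 0101-, 1---1, 1--0-, 1-1--, 10---
PI chart (minterm → PIs covering it):
  1 | -0-01  (sole → essential)
  5 | -0-01  (sole → essential)
  10 | 01-10,0101-
  11 | -1011,0101-
  14 | -1110,01-10
  16 | 1--0-,10---
  17 | -0-01,1---1,1--0-,10---
  18 | 10---  (sole → essential)
  19 | 1---1,10---
  21 | -0-01,1---1,1--0-,1-1--,10---
  23 | 1---1,1-1--,10---
  24 | 1--0-  (sole → essential)
  25 | 1---1,1--0-
  28 | 1--0-,1-1--
  29 | 1---1,1--0-,1-1--
  30 | -1110,1-1--
  31 | 1---1,1-1--
Essential prime implicants: -0-01, 1--0-, 10---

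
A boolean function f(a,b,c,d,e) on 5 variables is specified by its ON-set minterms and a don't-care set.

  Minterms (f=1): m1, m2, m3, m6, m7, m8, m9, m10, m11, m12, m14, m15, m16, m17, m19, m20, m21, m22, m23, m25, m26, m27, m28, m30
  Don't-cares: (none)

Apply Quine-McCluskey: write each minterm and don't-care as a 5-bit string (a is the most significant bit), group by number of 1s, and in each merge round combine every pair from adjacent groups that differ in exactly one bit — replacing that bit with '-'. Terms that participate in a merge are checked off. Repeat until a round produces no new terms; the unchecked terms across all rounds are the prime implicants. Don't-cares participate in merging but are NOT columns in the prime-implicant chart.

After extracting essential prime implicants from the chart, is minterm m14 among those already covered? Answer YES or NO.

YES

size-2^0 implicants → 00001(✓)  00010(✓)  00011(✓)  00110(✓)  00111(✓)  01000(✓)  01001(✓)  01010(✓)  01011(✓)  01100(✓)  01110(✓)  01111(✓)  10000(✓)  10001(✓)  10011(✓)  10100(✓)  10101(✓)  10110(✓)  10111(✓)  11001(✓)  11010(✓)  11011(✓)  11100(✓)  11110(✓)
size-2^1 implicants → -0001(✓)  -0011(✓)  -0110(✓)  -0111(✓)  -1001(✓)  -1010(✓)  -1011(✓)  -1100(✓)  -1110(✓)  0-001(✓)  0-010(✓)  0-011(✓)  0-110(✓)  0-111(✓)  00-10(✓)  00-11(✓)  000-1(✓)  0001-(✓)  0011-(✓)  01-00(✓)  01-10(✓)  01-11(✓)  010-0(✓)  010-1(✓)  0100-(✓)  0101-(✓)  011-0(✓)  0111-(✓)  1-001(✓)  1-011(✓)  1-100(✓)  1-110(✓)  10-00(✓)  10-01(✓)  10-11(✓)  100-1(✓)  1000-(✓)  101-0(✓)  101-1(✓)  1010-(✓)  1011-(✓)  11-10(✓)  110-1(✓)  1101-(✓)  111-0(✓)
size-2^2 implicants → --001(✓)  --011(✓)  --110  -0-11  -00-1(✓)  -011-  -1-10  -10-1(✓)  -101-  -11-0  0--10(✓)  0--11(✓)  0-0-1(✓)  0-01-(✓)  0-11-(✓)  00-1-(✓)  01--0  01-1-(✓)  010--  1-0-1(✓)  1-1-0  10--1  10-0-  101--
size-2^3 implicants → --0-1  0--1-
Unchecked terms (primes): --0-1, --110, -0-11, -011-, -1-10, -101-, -11-0, 0--1-, 01--0, 010--, 1-1-0, 10--1, 10-0-, 101--
Minterm coverage:
  m1 ⊆ --0-1 [E]
  m2 ⊆ 0--1- [E]
  m3 ⊆ --0-1,-0-11,0--1-
  m6 ⊆ --110,-011-,0--1-
  m7 ⊆ -0-11,-011-,0--1-
  m8 ⊆ 01--0,010--
  m9 ⊆ --0-1,010--
  m10 ⊆ -1-10,-101-,0--1-,01--0,010--
  m11 ⊆ --0-1,-101-,0--1-,010--
  m12 ⊆ -11-0,01--0
  m14 ⊆ --110,-1-10,-11-0,0--1-,01--0
  m15 ⊆ 0--1- [E]
  m16 ⊆ 10-0- [E]
  m17 ⊆ --0-1,10--1,10-0-
  m19 ⊆ --0-1,-0-11,10--1
  m20 ⊆ 1-1-0,10-0-,101--
  m21 ⊆ 10--1,10-0-,101--
  m22 ⊆ --110,-011-,1-1-0,101--
  m23 ⊆ -0-11,-011-,10--1,101--
  m25 ⊆ --0-1 [E]
  m26 ⊆ -1-10,-101-
  m27 ⊆ --0-1,-101-
  m28 ⊆ -11-0,1-1-0
  m30 ⊆ --110,-1-10,-11-0,1-1-0
E = {--0-1, 0--1-, 10-0-}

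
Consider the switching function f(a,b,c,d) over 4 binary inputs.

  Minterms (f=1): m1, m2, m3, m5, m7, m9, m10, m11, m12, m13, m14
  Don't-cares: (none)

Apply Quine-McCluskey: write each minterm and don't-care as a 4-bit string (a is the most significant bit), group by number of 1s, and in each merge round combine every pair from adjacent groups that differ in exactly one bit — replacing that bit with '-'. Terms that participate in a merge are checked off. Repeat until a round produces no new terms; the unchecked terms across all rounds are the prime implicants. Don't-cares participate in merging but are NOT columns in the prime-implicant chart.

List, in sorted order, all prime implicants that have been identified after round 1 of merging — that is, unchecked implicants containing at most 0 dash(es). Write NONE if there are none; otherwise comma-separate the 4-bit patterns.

[col 0] 0001*, 0010*, 0011*, 0101*, 0111*, 1001*, 1010*, 1011*, 1100*, 1101*, 1110*
[col 1] -001*, -010*, -011*, -101*, 0-01*, 0-11*, 00-1*, 001-*, 01-1*, 1-01*, 1-10, 10-1*, 101-*, 11-0, 110-
[col 2] --01, -0-1, -01-, 0--1
Prime implicants: --01, -0-1, -01-, 0--1, 1-10, 11-0, 110-

NONE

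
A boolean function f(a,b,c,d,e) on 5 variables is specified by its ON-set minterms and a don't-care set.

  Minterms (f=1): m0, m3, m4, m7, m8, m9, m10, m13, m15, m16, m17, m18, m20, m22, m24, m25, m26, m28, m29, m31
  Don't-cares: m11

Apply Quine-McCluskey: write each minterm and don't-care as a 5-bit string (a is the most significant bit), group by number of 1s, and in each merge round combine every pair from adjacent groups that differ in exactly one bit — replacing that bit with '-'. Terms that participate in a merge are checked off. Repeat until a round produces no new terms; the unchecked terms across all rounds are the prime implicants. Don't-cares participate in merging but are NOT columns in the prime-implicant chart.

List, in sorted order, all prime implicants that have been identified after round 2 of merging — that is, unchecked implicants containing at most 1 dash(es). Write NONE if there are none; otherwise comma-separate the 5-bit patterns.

Round 0: 00000✓ 00011✓ 00100✓ 00111✓ 01000✓ 01001✓ 01010✓ 01011✓ 01101✓ 01111✓ 10000✓ 10001✓ 10010✓ 10100✓ 10110✓ 11000✓ 11001✓ 11010✓ 11100✓ 11101✓ 11111✓
Round 1: -0000✓ -0100✓ -1000✓ -1001✓ -1010✓ -1101✓ -1111✓ 0-000✓ 0-011✓ 0-111✓ 00-00✓ 00-11✓ 01-01✓ 01-11✓ 010-0✓ 010-1✓ 0100-✓ 0101-✓ 011-1✓ 1-000✓ 1-001✓ 1-010✓ 1-100✓ 10-00✓ 10-10✓ 100-0✓ 1000-✓ 101-0✓ 11-00✓ 11-01✓ 110-0✓ 1100-✓ 111-1✓ 1110-✓
Round 2: --000 -0-00 -1-01 -10-0 -100- -11-1 0--11 01--1 010-- 1--00 1-0-0 1-00- 10--0 11-0-
PIs = {--000, -0-00, -1-01, -10-0, -100-, -11-1, 0--11, 01--1, 010--, 1--00, 1-0-0, 1-00-, 10--0, 11-0-}

NONE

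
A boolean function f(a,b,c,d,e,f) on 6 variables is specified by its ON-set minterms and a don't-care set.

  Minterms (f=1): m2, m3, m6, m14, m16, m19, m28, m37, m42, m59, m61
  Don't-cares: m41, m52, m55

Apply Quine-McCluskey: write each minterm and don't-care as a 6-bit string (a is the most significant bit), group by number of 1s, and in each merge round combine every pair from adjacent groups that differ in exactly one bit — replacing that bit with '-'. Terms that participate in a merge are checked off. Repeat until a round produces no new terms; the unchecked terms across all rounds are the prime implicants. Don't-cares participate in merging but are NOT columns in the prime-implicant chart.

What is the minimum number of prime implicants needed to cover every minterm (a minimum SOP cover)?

Round 0: 000010✓ 000011✓ 000110✓ 001110✓ 010000 010011✓ 011100 100101 101001 101010 110100 110111 111011 111101
Round 1: 0-0011 00-110 000-10 00001-
PIs = {0-0011, 00-110, 000-10, 00001-, 010000, 011100, 100101, 101001, 101010, 110100, 110111, 111011, 111101}
Coverage chart:
  m2: 000-10,00001-
  m3: 0-0011,00001-
  m6: 00-110,000-10
  m14: 00-110 ←essential
  m16: 010000 ←essential
  m19: 0-0011 ←essential
  m28: 011100 ←essential
  m37: 100101 ←essential
  m42: 101010 ←essential
  m59: 111011 ←essential
  m61: 111101 ←essential
Essential: 0-0011, 00-110, 010000, 011100, 100101, 101010, 111011, 111101
Petrick residual → 000-10
Min cover (9 terms): a'c'd'ef + a'b'def' + a'b'c'ef' + a'bc'd'e'f' + a'bcde'f' + ab'c'de'f + ab'cd'ef' + abcd'ef + abcde'f

9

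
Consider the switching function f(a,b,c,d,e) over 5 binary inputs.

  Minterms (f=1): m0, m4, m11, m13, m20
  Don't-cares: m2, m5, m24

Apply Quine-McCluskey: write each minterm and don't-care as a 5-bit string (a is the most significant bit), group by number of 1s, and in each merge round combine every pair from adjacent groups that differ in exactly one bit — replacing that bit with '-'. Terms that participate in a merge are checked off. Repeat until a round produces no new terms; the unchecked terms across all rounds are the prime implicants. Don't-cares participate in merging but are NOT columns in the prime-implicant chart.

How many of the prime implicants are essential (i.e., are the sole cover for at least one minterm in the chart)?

3

size-2^0 implicants → 00000(✓)  00010(✓)  00100(✓)  00101(✓)  01011  01101(✓)  10100(✓)  11000
size-2^1 implicants → -0100  0-101  00-00  000-0  0010-
Unchecked terms (primes): -0100, 0-101, 00-00, 000-0, 0010-, 01011, 11000
Minterm coverage:
  m0 ⊆ 00-00,000-0
  m4 ⊆ -0100,00-00,0010-
  m11 ⊆ 01011 [E]
  m13 ⊆ 0-101 [E]
  m20 ⊆ -0100 [E]
E = {-0100, 0-101, 01011}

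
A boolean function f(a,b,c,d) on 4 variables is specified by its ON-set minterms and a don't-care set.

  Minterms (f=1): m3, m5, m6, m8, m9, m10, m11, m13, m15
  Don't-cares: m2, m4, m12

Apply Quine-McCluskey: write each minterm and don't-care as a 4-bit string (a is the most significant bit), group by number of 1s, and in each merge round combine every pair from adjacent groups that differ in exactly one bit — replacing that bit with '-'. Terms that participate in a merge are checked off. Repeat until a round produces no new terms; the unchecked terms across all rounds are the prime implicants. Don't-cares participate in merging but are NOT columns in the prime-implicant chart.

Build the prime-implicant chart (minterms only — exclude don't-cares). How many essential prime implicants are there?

size-2^0 implicants → 0010(✓)  0011(✓)  0100(✓)  0101(✓)  0110(✓)  1000(✓)  1001(✓)  1010(✓)  1011(✓)  1100(✓)  1101(✓)  1111(✓)
size-2^1 implicants → -010(✓)  -011(✓)  -100(✓)  -101(✓)  0-10  001-(✓)  01-0  010-(✓)  1-00(✓)  1-01(✓)  1-11(✓)  10-0(✓)  10-1(✓)  100-(✓)  101-(✓)  11-1(✓)  110-(✓)
size-2^2 implicants → -01-  -10-  1--1  1-0-  10--
Unchecked terms (primes): -01-, -10-, 0-10, 01-0, 1--1, 1-0-, 10--
Minterm coverage:
  m3 ⊆ -01- [E]
  m5 ⊆ -10- [E]
  m6 ⊆ 0-10,01-0
  m8 ⊆ 1-0-,10--
  m9 ⊆ 1--1,1-0-,10--
  m10 ⊆ -01-,10--
  m11 ⊆ -01-,1--1,10--
  m13 ⊆ -10-,1--1,1-0-
  m15 ⊆ 1--1 [E]
E = {-01-, -10-, 1--1}

3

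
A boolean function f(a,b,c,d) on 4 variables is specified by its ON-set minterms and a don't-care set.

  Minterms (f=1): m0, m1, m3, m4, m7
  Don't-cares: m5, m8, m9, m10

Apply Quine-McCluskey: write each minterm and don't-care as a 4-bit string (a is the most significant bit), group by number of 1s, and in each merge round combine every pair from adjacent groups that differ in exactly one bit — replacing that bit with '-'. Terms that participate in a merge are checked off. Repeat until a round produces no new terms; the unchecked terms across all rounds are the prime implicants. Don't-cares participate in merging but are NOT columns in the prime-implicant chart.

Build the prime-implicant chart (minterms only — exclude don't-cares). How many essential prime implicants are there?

2

Round 0: 0000✓ 0001✓ 0011✓ 0100✓ 0101✓ 0111✓ 1000✓ 1001✓ 1010✓
Round 1: -000✓ -001✓ 0-00✓ 0-01✓ 0-11✓ 00-1✓ 000-✓ 01-1✓ 010-✓ 10-0 100-✓
Round 2: -00- 0--1 0-0-
PIs = {-00-, 0--1, 0-0-, 10-0}
Coverage chart:
  m0: -00-,0-0-
  m1: -00-,0--1,0-0-
  m3: 0--1 ←essential
  m4: 0-0- ←essential
  m7: 0--1 ←essential
Essential: 0--1, 0-0-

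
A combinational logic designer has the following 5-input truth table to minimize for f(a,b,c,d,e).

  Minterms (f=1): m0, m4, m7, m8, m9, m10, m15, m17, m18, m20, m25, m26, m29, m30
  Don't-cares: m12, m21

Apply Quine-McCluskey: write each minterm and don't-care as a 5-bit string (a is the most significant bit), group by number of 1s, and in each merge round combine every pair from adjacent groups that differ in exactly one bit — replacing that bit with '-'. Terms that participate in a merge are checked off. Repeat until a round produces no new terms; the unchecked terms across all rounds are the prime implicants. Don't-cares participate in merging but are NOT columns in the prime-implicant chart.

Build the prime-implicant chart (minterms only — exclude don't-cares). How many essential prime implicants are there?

5

Round 0: 00000✓ 00100✓ 00111✓ 01000✓ 01001✓ 01010✓ 01100✓ 01111✓ 10001✓ 10010✓ 10100✓ 10101✓ 11001✓ 11010✓ 11101✓ 11110✓
Round 1: -0100 -1001 -1010 0-000✓ 0-100✓ 0-111 00-00✓ 01-00✓ 010-0 0100- 1-001✓ 1-010 1-101✓ 10-01✓ 1010- 11-01✓ 11-10
Round 2: 0--00 1--01
PIs = {-0100, -1001, -1010, 0--00, 0-111, 010-0, 0100-, 1--01, 1-010, 1010-, 11-10}
Coverage chart:
  m0: 0--00 ←essential
  m4: -0100,0--00
  m7: 0-111 ←essential
  m8: 0--00,010-0,0100-
  m9: -1001,0100-
  m10: -1010,010-0
  m15: 0-111 ←essential
  m17: 1--01 ←essential
  m18: 1-010 ←essential
  m20: -0100,1010-
  m25: -1001,1--01
  m26: -1010,1-010,11-10
  m29: 1--01 ←essential
  m30: 11-10 ←essential
Essential: 0--00, 0-111, 1--01, 1-010, 11-10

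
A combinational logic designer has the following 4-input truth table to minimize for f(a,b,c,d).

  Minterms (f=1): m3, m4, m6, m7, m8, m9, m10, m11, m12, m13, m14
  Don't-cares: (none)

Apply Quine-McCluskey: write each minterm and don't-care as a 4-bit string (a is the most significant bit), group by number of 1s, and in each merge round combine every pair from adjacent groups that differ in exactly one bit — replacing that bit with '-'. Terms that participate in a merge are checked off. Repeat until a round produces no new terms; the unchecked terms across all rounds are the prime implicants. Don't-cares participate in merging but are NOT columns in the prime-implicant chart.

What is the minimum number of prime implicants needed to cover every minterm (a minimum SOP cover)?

Round 0: 0011✓ 0100✓ 0110✓ 0111✓ 1000✓ 1001✓ 1010✓ 1011✓ 1100✓ 1101✓ 1110✓
Round 1: -011 -100✓ -110✓ 0-11 01-0✓ 011- 1-00✓ 1-01✓ 1-10✓ 10-0✓ 10-1✓ 100-✓ 101-✓ 11-0✓ 110-✓
Round 2: -1-0 1--0 1-0- 10--
PIs = {-011, -1-0, 0-11, 011-, 1--0, 1-0-, 10--}
Coverage chart:
  m3: -011,0-11
  m4: -1-0 ←essential
  m6: -1-0,011-
  m7: 0-11,011-
  m8: 1--0,1-0-,10--
  m9: 1-0-,10--
  m10: 1--0,10--
  m11: -011,10--
  m12: -1-0,1--0,1-0-
  m13: 1-0- ←essential
  m14: -1-0,1--0
Essential: -1-0, 1-0-
Petrick residual → 0-11, 10--
Min cover (4 terms): bd' + a'cd + ac' + ab'

4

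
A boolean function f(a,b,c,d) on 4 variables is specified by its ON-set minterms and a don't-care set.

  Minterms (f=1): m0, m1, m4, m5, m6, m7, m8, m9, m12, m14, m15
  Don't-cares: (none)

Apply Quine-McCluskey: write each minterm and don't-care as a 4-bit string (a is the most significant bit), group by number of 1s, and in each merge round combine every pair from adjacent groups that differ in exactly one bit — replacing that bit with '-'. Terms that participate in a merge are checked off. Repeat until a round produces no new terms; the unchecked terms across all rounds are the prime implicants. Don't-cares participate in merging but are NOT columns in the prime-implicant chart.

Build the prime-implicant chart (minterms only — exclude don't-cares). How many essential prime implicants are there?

Round 0: 0000✓ 0001✓ 0100✓ 0101✓ 0110✓ 0111✓ 1000✓ 1001✓ 1100✓ 1110✓ 1111✓
Round 1: -000✓ -001✓ -100✓ -110✓ -111✓ 0-00✓ 0-01✓ 000-✓ 01-0✓ 01-1✓ 010-✓ 011-✓ 1-00✓ 100-✓ 11-0✓ 111-✓
Round 2: --00 -00- -1-0 -11- 0-0- 01--
PIs = {--00, -00-, -1-0, -11-, 0-0-, 01--}
Coverage chart:
  m0: --00,-00-,0-0-
  m1: -00-,0-0-
  m4: --00,-1-0,0-0-,01--
  m5: 0-0-,01--
  m6: -1-0,-11-,01--
  m7: -11-,01--
  m8: --00,-00-
  m9: -00- ←essential
  m12: --00,-1-0
  m14: -1-0,-11-
  m15: -11- ←essential
Essential: -00-, -11-

2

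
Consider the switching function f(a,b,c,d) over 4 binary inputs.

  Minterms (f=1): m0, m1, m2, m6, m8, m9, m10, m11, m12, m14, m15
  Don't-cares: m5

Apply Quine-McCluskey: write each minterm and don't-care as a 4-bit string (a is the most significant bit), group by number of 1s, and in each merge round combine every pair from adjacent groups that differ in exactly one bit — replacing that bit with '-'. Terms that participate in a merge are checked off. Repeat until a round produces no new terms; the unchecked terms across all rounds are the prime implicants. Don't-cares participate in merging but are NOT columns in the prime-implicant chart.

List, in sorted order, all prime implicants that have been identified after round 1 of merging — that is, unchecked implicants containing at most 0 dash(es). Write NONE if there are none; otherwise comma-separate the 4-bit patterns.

[col 0] 0000*, 0001*, 0010*, 0101*, 0110*, 1000*, 1001*, 1010*, 1011*, 1100*, 1110*, 1111*
[col 1] -000*, -001*, -010*, -110*, 0-01, 0-10*, 00-0*, 000-*, 1-00*, 1-10*, 1-11*, 10-0*, 10-1*, 100-*, 101-*, 11-0*, 111-*
[col 2] --10, -0-0, -00-, 1--0, 1-1-, 10--
Prime implicants: --10, -0-0, -00-, 0-01, 1--0, 1-1-, 10--

NONE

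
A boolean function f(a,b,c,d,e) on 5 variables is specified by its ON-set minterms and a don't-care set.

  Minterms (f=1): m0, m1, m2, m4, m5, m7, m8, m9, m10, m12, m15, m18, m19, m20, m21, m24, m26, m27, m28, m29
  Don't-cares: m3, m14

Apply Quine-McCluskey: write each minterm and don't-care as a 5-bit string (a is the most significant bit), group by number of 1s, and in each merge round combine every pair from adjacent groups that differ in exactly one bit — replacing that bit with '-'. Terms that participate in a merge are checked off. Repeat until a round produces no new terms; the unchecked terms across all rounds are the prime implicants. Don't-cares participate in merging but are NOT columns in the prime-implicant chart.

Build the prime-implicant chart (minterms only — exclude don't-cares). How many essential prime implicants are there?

[col 0] 00000*, 00001*, 00010*, 00011*, 00100*, 00101*, 00111*, 01000*, 01001*, 01010*, 01100*, 01110*, 01111*, 10010*, 10011*, 10100*, 10101*, 11000*, 11010*, 11011*, 11100*, 11101*
[col 1] -0010*, -0011*, -0100*, -0101*, -1000*, -1010*, -1100*, 0-000*, 0-001*, 0-010*, 0-100*, 0-111, 00-00*, 00-01*, 00-11*, 000-0*, 000-1*, 0000-*, 0001-*, 001-1*, 0010-*, 01-00*, 01-10*, 010-0*, 0100-*, 011-0*, 0111-, 1-010*, 1-011*, 1-100*, 1-101*, 1001-*, 1010-*, 11-00*, 110-0*, 1101-*, 1110-*
[col 2] --010, --100, -001-, -010-, -1-00, -10-0, 0--00, 0-0-0, 0-00-, 00--1, 00-0-, 000--, 01--0, 1-01-, 1-10-
Prime implicants: --010, --100, -001-, -010-, -1-00, -10-0, 0--00, 0-0-0, 0-00-, 0-111, 00--1, 00-0-, 000--, 01--0, 0111-, 1-01-, 1-10-
PI chart (minterm → PIs covering it):
  0 | 0--00,0-0-0,0-00-,00-0-,000--
  1 | 0-00-,00--1,00-0-,000--
  2 | --010,-001-,0-0-0,000--
  4 | --100,-010-,0--00,00-0-
  5 | -010-,00--1,00-0-
  7 | 0-111,00--1
  8 | -1-00,-10-0,0--00,0-0-0,0-00-,01--0
  9 | 0-00-  (sole → essential)
  10 | --010,-10-0,0-0-0,01--0
  12 | --100,-1-00,0--00,01--0
  15 | 0-111,0111-
  18 | --010,-001-,1-01-
  19 | -001-,1-01-
  20 | --100,-010-,1-10-
  21 | -010-,1-10-
  24 | -1-00,-10-0
  26 | --010,-10-0,1-01-
  27 | 1-01-  (sole → essential)
  28 | --100,-1-00,1-10-
  29 | 1-10-  (sole → essential)
Essential prime implicants: 0-00-, 1-01-, 1-10-

3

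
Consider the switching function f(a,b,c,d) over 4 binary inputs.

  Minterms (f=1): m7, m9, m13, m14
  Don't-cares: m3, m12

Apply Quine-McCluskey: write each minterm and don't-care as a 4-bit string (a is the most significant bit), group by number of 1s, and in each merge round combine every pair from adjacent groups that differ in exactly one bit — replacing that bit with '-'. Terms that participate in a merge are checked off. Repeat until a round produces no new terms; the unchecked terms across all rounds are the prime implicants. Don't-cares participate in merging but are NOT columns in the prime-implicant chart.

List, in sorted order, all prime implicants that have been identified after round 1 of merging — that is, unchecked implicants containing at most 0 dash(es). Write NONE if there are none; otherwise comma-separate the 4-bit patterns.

NONE

[col 0] 0011*, 0111*, 1001*, 1100*, 1101*, 1110*
[col 1] 0-11, 1-01, 11-0, 110-
Prime implicants: 0-11, 1-01, 11-0, 110-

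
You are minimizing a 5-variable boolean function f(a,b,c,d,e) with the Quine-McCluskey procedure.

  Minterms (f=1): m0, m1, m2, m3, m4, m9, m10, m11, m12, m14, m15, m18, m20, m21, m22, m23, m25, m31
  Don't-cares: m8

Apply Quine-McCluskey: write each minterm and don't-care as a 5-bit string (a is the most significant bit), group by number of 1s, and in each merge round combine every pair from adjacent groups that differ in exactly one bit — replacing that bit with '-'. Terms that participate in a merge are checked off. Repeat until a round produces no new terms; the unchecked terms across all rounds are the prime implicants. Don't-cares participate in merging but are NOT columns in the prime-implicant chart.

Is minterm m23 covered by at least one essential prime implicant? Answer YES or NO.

size-2^0 implicants → 00000(✓)  00001(✓)  00010(✓)  00011(✓)  00100(✓)  01000(✓)  01001(✓)  01010(✓)  01011(✓)  01100(✓)  01110(✓)  01111(✓)  10010(✓)  10100(✓)  10101(✓)  10110(✓)  10111(✓)  11001(✓)  11111(✓)
size-2^1 implicants → -0010  -0100  -1001  -1111  0-000(✓)  0-001(✓)  0-010(✓)  0-011(✓)  0-100(✓)  00-00(✓)  000-0(✓)  000-1(✓)  0000-(✓)  0001-(✓)  01-00(✓)  01-10(✓)  01-11(✓)  010-0(✓)  010-1(✓)  0100-(✓)  0101-(✓)  011-0(✓)  0111-(✓)  1-111  10-10  101-0(✓)  101-1(✓)  1010-(✓)  1011-(✓)
size-2^2 implicants → 0--00  0-0-0(✓)  0-0-1(✓)  0-00-(✓)  0-01-(✓)  000--(✓)  01--0  01-1-  010--(✓)  101--
size-2^3 implicants → 0-0--
Unchecked terms (primes): -0010, -0100, -1001, -1111, 0--00, 0-0--, 01--0, 01-1-, 1-111, 10-10, 101--
Minterm coverage:
  m0 ⊆ 0--00,0-0--
  m1 ⊆ 0-0-- [E]
  m2 ⊆ -0010,0-0--
  m3 ⊆ 0-0-- [E]
  m4 ⊆ -0100,0--00
  m9 ⊆ -1001,0-0--
  m10 ⊆ 0-0--,01--0,01-1-
  m11 ⊆ 0-0--,01-1-
  m12 ⊆ 0--00,01--0
  m14 ⊆ 01--0,01-1-
  m15 ⊆ -1111,01-1-
  m18 ⊆ -0010,10-10
  m20 ⊆ -0100,101--
  m21 ⊆ 101-- [E]
  m22 ⊆ 10-10,101--
  m23 ⊆ 1-111,101--
  m25 ⊆ -1001 [E]
  m31 ⊆ -1111,1-111
E = {-1001, 0-0--, 101--}

YES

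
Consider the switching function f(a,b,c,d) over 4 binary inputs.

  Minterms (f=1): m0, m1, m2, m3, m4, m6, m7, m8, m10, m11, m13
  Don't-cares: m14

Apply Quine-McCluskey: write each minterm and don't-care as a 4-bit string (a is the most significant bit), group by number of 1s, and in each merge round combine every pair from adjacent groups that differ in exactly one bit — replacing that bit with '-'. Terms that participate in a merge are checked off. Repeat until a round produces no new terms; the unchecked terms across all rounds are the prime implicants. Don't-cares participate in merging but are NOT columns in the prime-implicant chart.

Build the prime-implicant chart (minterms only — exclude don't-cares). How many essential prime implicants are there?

6

size-2^0 implicants → 0000(✓)  0001(✓)  0010(✓)  0011(✓)  0100(✓)  0110(✓)  0111(✓)  1000(✓)  1010(✓)  1011(✓)  1101  1110(✓)
size-2^1 implicants → -000(✓)  -010(✓)  -011(✓)  -110(✓)  0-00(✓)  0-10(✓)  0-11(✓)  00-0(✓)  00-1(✓)  000-(✓)  001-(✓)  01-0(✓)  011-(✓)  1-10(✓)  10-0(✓)  101-(✓)
size-2^2 implicants → --10  -0-0  -01-  0--0  0-1-  00--
Unchecked terms (primes): --10, -0-0, -01-, 0--0, 0-1-, 00--, 1101
Minterm coverage:
  m0 ⊆ -0-0,0--0,00--
  m1 ⊆ 00-- [E]
  m2 ⊆ --10,-0-0,-01-,0--0,0-1-,00--
  m3 ⊆ -01-,0-1-,00--
  m4 ⊆ 0--0 [E]
  m6 ⊆ --10,0--0,0-1-
  m7 ⊆ 0-1- [E]
  m8 ⊆ -0-0 [E]
  m10 ⊆ --10,-0-0,-01-
  m11 ⊆ -01- [E]
  m13 ⊆ 1101 [E]
E = {-0-0, -01-, 0--0, 0-1-, 00--, 1101}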